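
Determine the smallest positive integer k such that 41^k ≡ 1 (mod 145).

4

The order of 41 must divide φ(145) = φ(5·29) = (5−1)·(29−1) = 4·28 = 112 = 2^4 · 7.
Divisors of 112: 1, 2, 4, 7, 8, 14, 16, 28, 56, 112.
Check 41^d mod 145 for each divisor in increasing order:
41^1 ≡ 41 (mod 145)
41^2 ≡ 86 (mod 145)
41^4 ≡ 1 (mod 145) ✓
Therefore the multiplicative order of 41 modulo 145 is 4.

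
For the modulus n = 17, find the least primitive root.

φ(17) = 17 − 1 = 16 = 2^4.
Test candidates g = 2, 3, … against the prime factors q ∈ {2} of φ(17): g is a generator iff g^(16/q) ≢ 1 for every such q.
g = 2: 2^8 ≡ 1 — hits 1, so not a primitive root.
g = 3: 3^8 ≡ 16 — none is 1, so 3 is a primitive root.
Hence the least primitive root of 17 is 3.

3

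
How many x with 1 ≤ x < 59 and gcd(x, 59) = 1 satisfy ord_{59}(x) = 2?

1

φ(59) = 59 − 1 = 58 = 2 · 29.
Since (Z/59Z)^× is cyclic of order 58, the number of elements of order d is φ(d) when d | 58 and 0 otherwise.
2 | 58, and φ(2) = 2 − 1 = 1.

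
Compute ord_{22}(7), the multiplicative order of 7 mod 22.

ord(7) | φ(22) = φ(2)·φ(11) = 1·10 = 10 = 2 · 5.
Divisors of 10: 1, 2, 5, 10.
Check 7^d mod 22 for each divisor in increasing order:
7^1 ≡ 7 (mod 22)
7^2 ≡ 5 (mod 22)
7^5 ≡ 21 (mod 22)
7^10 ≡ 1 (mod 22) ✓
The smallest such exponent is 10, so the order of 7 is 10.

10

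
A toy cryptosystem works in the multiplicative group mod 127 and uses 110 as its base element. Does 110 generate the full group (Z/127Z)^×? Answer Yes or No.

φ(127) = 127 − 1 = 126 = 2 · 3^2 · 7.
Test 110^(126/q) mod 127 for each prime factor q of 126:
110^63 ≡ 126 (mod 127)  [q = 2: ≢ 1 ✓]
110^42 ≡ 19 (mod 127)  [q = 3: ≢ 1 ✓]
110^18 ≡ 64 (mod 127)  [q = 7: ≢ 1 ✓]
All checks pass, so 110 has order 126 and is a primitive root modulo 127.

Yes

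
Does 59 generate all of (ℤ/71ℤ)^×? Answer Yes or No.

Yes

φ(71) = 71 − 1 = 70 = 2 · 5 · 7.
Test 59^(70/q) mod 71 for each prime factor q of 70:
59^35 ≡ 70 (mod 71)  [q = 2: ≢ 1 ✓]
59^14 ≡ 57 (mod 71)  [q = 5: ≢ 1 ✓]
59^10 ≡ 32 (mod 71)  [q = 7: ≢ 1 ✓]
All checks pass, so 59 has order 70 and is a primitive root modulo 71.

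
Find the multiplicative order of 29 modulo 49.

7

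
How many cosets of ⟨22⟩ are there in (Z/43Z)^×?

3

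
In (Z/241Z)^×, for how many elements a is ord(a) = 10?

4

φ(241) = 241 − 1 = 240 = 2^4 · 3 · 5.
In a cyclic group of order 240, there are φ(d) elements of order d for each divisor d of 240, and zero for non-divisors.
10 = 2 · 5 divides 240, and φ(10) = 4.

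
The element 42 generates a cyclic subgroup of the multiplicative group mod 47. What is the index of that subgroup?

Since 42 ∈ (Z/47Z)^×, its order divides φ(47) = 47 − 1 = 46 = 2 · 23.
Divisors of 46: 1, 2, 23, 46.
Evaluate successive powers at the divisors of 46:
42^1 ≡ 42
42^2 ≡ 25
42^23 ≡ 1
The order of 42 is 23, so the subgroup it generates has 23 elements.
[(Z/47Z)^× : ⟨42⟩] = 46/23 = 2.

2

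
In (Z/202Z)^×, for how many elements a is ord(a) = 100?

φ(202) = φ(2)·φ(101) = 1·100 = 100 = 2^2 · 5^2.
In a cyclic group of order 100, there are φ(d) elements of order d for each divisor d of 100, and zero for non-divisors.
100 = 2^2 · 5^2 divides 100, and φ(100) = 40.

40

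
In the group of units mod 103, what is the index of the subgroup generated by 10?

The order of 10 must divide φ(103) = 103 − 1 = 102 = 2 · 3 · 17.
Divisors of 102: 1, 2, 3, 6, 17, 34, 51, 102.
Compute 10^d (mod 103) for the divisors d until we hit 1:
10^1 ≡ 10
10^2 ≡ 100
10^3 ≡ 73
10^6 ≡ 76
10^17 ≡ 102
10^34 ≡ 1
Thus |⟨10⟩| = ord(10) = 34.
Index = |(Z/103Z)^×| / |⟨10⟩| = 102 / 34 = 3.

3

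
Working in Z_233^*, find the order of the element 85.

The order of 85 must divide φ(233) = 233 − 1 = 232 = 2^3 · 29.
Divisors of 232: 1, 2, 4, 8, 29, 58, 116, 232.
Test each divisor d:
85^1 ≡ 85
85^2 ≡ 2
85^4 ≡ 4
85^8 ≡ 16
85^29 ≡ 232
85^58 ≡ 1
So ord_233(85) = 58.

58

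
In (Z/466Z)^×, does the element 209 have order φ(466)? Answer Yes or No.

Yes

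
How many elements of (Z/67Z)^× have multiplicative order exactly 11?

10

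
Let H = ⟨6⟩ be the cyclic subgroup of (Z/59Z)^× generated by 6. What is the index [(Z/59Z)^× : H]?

By Lagrange's theorem, ord_59(6) divides φ(59) = 59 − 1 = 58 = 2 · 29.
Divisors of 58: 1, 2, 29, 58.
Test each divisor d:
6^1 ≡ 6 (mod 59)
6^2 ≡ 36 (mod 59)
6^29 ≡ 58 (mod 59)
6^58 ≡ 1 (mod 59) ✓
Thus |⟨6⟩| = ord(6) = 58.
Index = |(Z/59Z)^×| / |⟨6⟩| = 58 / 58 = 1.

1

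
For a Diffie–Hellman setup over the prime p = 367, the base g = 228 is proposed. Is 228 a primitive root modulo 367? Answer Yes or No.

No

φ(367) = 367 − 1 = 366 = 2 · 3 · 61.
It suffices to check that the order of 228 is not a proper divisor of 366: compute 228^(366/q) for q ∈ {2, 3, 61}.
228^183 ≡ 1 (mod 367)  [q = 2: ≡ 1 ✗]
228^122 ≡ 283 (mod 367)  [q = 3: ≢ 1 ✓]
228^6 ≡ 229 (mod 367)  [q = 61: ≢ 1 ✓]
Since 228^183 ≡ 1, the order of 228 divides 183 < 366, so 228 is not a primitive root.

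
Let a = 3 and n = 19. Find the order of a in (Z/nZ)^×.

By Lagrange's theorem, ord_19(3) divides φ(19) = 19 − 1 = 18 = 2 · 3^2.
Divisors of 18: 1, 2, 3, 6, 9, 18.
Test each divisor d:
3^1 ≡ 3 (mod 19)
3^2 ≡ 9 (mod 19)
3^3 ≡ 8 (mod 19)
3^6 ≡ 7 (mod 19)
3^9 ≡ 18 (mod 19)
3^18 ≡ 1 (mod 19) ✓
Hence ord(3) = 18.

18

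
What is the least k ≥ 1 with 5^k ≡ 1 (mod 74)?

36

The order of 5 must divide φ(74) = φ(2)·φ(37) = 1·36 = 36 = 2^2 · 3^2.
Divisors of 36: 1, 2, 3, 4, 6, 9, 12, 18, 36.
Test each divisor d:
5^1 ≡ 5 (mod 74)
5^2 ≡ 25 (mod 74)
5^3 ≡ 51 (mod 74)
5^4 ≡ 33 (mod 74)
5^6 ≡ 11 (mod 74)
5^9 ≡ 43 (mod 74)
5^12 ≡ 47 (mod 74)
5^18 ≡ 73 (mod 74)
5^36 ≡ 1 (mod 74) ✓
Therefore the multiplicative order of 5 modulo 74 is 36.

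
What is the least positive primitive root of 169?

φ(169) = φ(13^2) = 13·(13−1) = 156 = 2^2 · 3 · 13.
g is a primitive root iff g^(156/q) ≢ 1 (mod 169) for each prime q ∈ {2, 3, 13}.
g = 2: 2^78 ≡ 168; 2^52 ≡ 146; 2^12 ≡ 40 — none is 1, so 2 is a primitive root.
So 2 is the smallest generator of (Z/169Z)^×.

2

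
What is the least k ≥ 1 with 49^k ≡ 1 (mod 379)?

189

By Lagrange's theorem, ord_379(49) divides φ(379) = 379 − 1 = 378 = 2 · 3^3 · 7.
Divisors of 378: 1, 2, 3, 6, 7, 9, 14, 18, 21, 27, 42, 54, 63, 126, 189, 378.
Compute 49^d (mod 379) for the divisors d until we hit 1:
49^1 ≡ 49 (mod 379)
49^2 ≡ 127 (mod 379)
49^3 ≡ 159 (mod 379)
49^6 ≡ 267 (mod 379)
49^7 ≡ 197 (mod 379)
49^9 ≡ 5 (mod 379)
49^14 ≡ 151 (mod 379)
49^18 ≡ 25 (mod 379)
49^21 ≡ 185 (mod 379)
49^27 ≡ 125 (mod 379)
49^42 ≡ 115 (mod 379)
49^54 ≡ 86 (mod 379)
49^63 ≡ 51 (mod 379)
49^126 ≡ 327 (mod 379)
49^189 ≡ 1 (mod 379) ✓
Hence ord(49) = 189.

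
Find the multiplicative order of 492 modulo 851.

66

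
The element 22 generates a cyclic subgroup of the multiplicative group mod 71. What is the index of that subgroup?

By Lagrange's theorem, ord_71(22) divides φ(71) = 71 − 1 = 70 = 2 · 5 · 7.
Divisors of 70: 1, 2, 5, 7, 10, 14, 35, 70.
Evaluate successive powers at the divisors of 70:
22^1 ≡ 22 (mod 71)
22^2 ≡ 58 (mod 71)
22^5 ≡ 26 (mod 71)
22^7 ≡ 17 (mod 71)
22^10 ≡ 37 (mod 71)
22^14 ≡ 5 (mod 71)
22^35 ≡ 70 (mod 71)
22^70 ≡ 1 (mod 71) ✓
So ord_71(22) = 70, hence |⟨22⟩| = 70.
Index = |(Z/71Z)^×| / |⟨22⟩| = 70 / 70 = 1.

1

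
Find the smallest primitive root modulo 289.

φ(289) = φ(17^2) = 17·(17−1) = 272 = 2^4 · 17.
g is a primitive root iff g^(272/q) ≢ 1 (mod 289) for each prime q ∈ {2, 17}.
g = 2: 2^136 ≡ 1 — hits 1, so not a primitive root.
g = 3: 3^136 ≡ 288; 3^16 ≡ 171 — none is 1, so 3 is a primitive root.
Hence the least primitive root of 289 is 3.

3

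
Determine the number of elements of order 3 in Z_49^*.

2

φ(49) = φ(7^2) = 7·(7−1) = 42 = 2 · 3 · 7.
(Z/49Z)^× is cyclic (|G| = 42); a cyclic group of order m has exactly φ(d) elements of each order d | m, and none otherwise.
3 | 42, and φ(3) = 3 − 1 = 2.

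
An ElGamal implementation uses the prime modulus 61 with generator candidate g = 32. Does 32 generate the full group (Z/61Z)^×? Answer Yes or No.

No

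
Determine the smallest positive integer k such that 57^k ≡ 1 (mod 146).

Since 57 ∈ (Z/146Z)^×, its order divides φ(146) = φ(2)·φ(73) = 1·72 = 72 = 2^3 · 3^2.
Divisors of 72: 1, 2, 3, 4, 6, 8, 9, 12, 18, 24, 36, 72.
Compute 57^d (mod 146) for the divisors d until we hit 1:
57^1 ≡ 57
57^2 ≡ 37
57^3 ≡ 65
57^4 ≡ 55
57^6 ≡ 137
57^8 ≡ 105
57^9 ≡ 145
57^12 ≡ 81
57^18 ≡ 1
Hence ord(57) = 18.

18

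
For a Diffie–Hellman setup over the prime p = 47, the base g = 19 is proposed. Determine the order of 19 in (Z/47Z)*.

46

By Lagrange's theorem, ord_47(19) divides φ(47) = 47 − 1 = 46 = 2 · 23.
Divisors of 46: 1, 2, 23, 46.
Test each divisor d:
19^1 ≡ 19
19^2 ≡ 32
19^23 ≡ 46
19^46 ≡ 1
The smallest such exponent is 46, so the order of 19 is 46.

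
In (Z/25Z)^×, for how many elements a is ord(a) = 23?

0

φ(25) = φ(5^2) = 5·(5−1) = 20 = 2^2 · 5.
In a cyclic group of order 20, there are φ(d) elements of order d for each divisor d of 20, and zero for non-divisors.
Since 23 ∤ 20, the count is 0.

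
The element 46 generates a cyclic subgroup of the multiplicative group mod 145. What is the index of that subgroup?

ord(46) | φ(145) = φ(5·29) = (5−1)·(29−1) = 4·28 = 112 = 2^4 · 7.
Divisors of 112: 1, 2, 4, 7, 8, 14, 16, 28, 56, 112.
Test each divisor d:
46^1 ≡ 46 (mod 145)
46^2 ≡ 86 (mod 145)
46^4 ≡ 1 (mod 145) ✓
The order of 46 is 4, so the subgroup it generates has 4 elements.
Index = |(Z/145Z)^×| / |⟨46⟩| = 112 / 4 = 28.

28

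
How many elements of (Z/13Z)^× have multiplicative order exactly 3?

2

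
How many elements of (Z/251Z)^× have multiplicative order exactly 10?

4

φ(251) = 251 − 1 = 250 = 2 · 5^3.
(Z/251Z)^× is cyclic (|G| = 250); a cyclic group of order m has exactly φ(d) elements of each order d | m, and none otherwise.
10 = 2 · 5 divides 250, and φ(10) = 4.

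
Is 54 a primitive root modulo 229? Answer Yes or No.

No

φ(229) = 229 − 1 = 228 = 2^2 · 3 · 19.
Test 54^(228/q) mod 229 for each prime factor q of 228:
54^114 ≡ 228 (mod 229)  [q = 2: ≢ 1 ✓]
54^76 ≡ 1 (mod 229)  [q = 3: ≡ 1 ✗]
54^12 ≡ 161 (mod 229)  [q = 19: ≢ 1 ✓]
The check at q = 3 fails, so 54 generates a proper subgroup.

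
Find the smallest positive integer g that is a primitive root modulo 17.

3

φ(17) = 17 − 1 = 16 = 2^4.
g is a primitive root iff g^(16/q) ≢ 1 (mod 17) for each prime q ∈ {2}.
g = 2: 2^8 ≡ 1 — hits 1, so not a primitive root.
g = 3: 3^8 ≡ 16 — none is 1, so 3 is a primitive root.
Hence the least primitive root of 17 is 3.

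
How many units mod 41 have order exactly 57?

0

φ(41) = 41 − 1 = 40 = 2^3 · 5.
In a cyclic group of order 40, there are φ(d) elements of order d for each divisor d of 40, and zero for non-divisors.
Since 57 ∤ 40, the count is 0.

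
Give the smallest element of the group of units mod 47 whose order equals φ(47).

5

φ(47) = 47 − 1 = 46 = 2 · 23.
Test candidates g = 2, 3, … against the prime factors q ∈ {2, 23} of φ(47): g is a generator iff g^(46/q) ≢ 1 for every such q.
g = 2: 2^23 ≡ 1 — hits 1, so not a primitive root.
g = 3: 3^23 ≡ 1 — hits 1, so not a primitive root.
g = 4: 4^23 ≡ 1 — hits 1, so not a primitive root.
g = 5: 5^23 ≡ 46; 5^2 ≡ 25 — none is 1, so 5 is a primitive root.
The smallest primitive root modulo 47 is 5.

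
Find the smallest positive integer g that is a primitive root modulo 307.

5

φ(307) = 307 − 1 = 306 = 2 · 3^2 · 17.
Test candidates g = 2, 3, … against the prime factors q ∈ {2, 3, 17} of φ(307): g is a generator iff g^(306/q) ≢ 1 for every such q.
g = 2: 2^153 ≡ 306; 2^102 ≡ 1 — hits 1, so not a primitive root.
g = 3: 3^153 ≡ 306; 3^102 ≡ 1 — hits 1, so not a primitive root.
g = 4: 4^153 ≡ 1 — hits 1, so not a primitive root.
g = 5: 5^153 ≡ 306; 5^102 ≡ 289; 5^18 ≡ 81 — none is 1, so 5 is a primitive root.
The smallest primitive root modulo 307 is 5.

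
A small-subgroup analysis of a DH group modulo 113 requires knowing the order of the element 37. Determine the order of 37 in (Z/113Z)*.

112

ord(37) | φ(113) = 113 − 1 = 112 = 2^4 · 7.
Divisors of 112: 1, 2, 4, 7, 8, 14, 16, 28, 56, 112.
Test each divisor d:
37^1 ≡ 37
37^2 ≡ 13
37^4 ≡ 56
37^7 ≡ 42
37^8 ≡ 85
37^14 ≡ 69
37^16 ≡ 106
37^28 ≡ 15
37^56 ≡ 112
37^112 ≡ 1
So ord_113(37) = 112.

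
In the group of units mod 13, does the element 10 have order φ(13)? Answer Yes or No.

No

φ(13) = 13 − 1 = 12 = 2^2 · 3.
It suffices to check that the order of 10 is not a proper divisor of 12: compute 10^(12/q) for q ∈ {2, 3}.
10^6 ≡ 1 (mod 13)  [q = 2: ≡ 1 ✗]
10^4 ≡ 3 (mod 13)  [q = 3: ≢ 1 ✓]
10^6 ≡ 1 shows ord(10) | 6, strictly less than φ(13); not a primitive root.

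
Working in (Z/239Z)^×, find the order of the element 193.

ord(193) | φ(239) = 239 − 1 = 238 = 2 · 7 · 17.
Divisors of 238: 1, 2, 7, 14, 17, 34, 119, 238.
Test each divisor d:
193^1 ≡ 193
193^2 ≡ 204
193^7 ≡ 22
193^14 ≡ 6
193^17 ≡ 100
193^34 ≡ 201
193^119 ≡ 1
Hence ord(193) = 119.

119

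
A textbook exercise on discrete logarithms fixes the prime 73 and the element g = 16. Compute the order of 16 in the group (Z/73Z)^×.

Since 16 ∈ (Z/73Z)^×, its order divides φ(73) = 73 − 1 = 72 = 2^3 · 3^2.
Divisors of 72: 1, 2, 3, 4, 6, 8, 9, 12, 18, 24, 36, 72.
Compute 16^d (mod 73) for the divisors d until we hit 1:
16^1 ≡ 16 (mod 73)
16^2 ≡ 37 (mod 73)
16^3 ≡ 8 (mod 73)
16^4 ≡ 55 (mod 73)
16^6 ≡ 64 (mod 73)
16^8 ≡ 32 (mod 73)
16^9 ≡ 1 (mod 73) ✓
So ord_73(16) = 9.

9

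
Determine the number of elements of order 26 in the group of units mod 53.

φ(53) = 53 − 1 = 52 = 2^2 · 13.
(Z/53Z)^× is cyclic (|G| = 52); a cyclic group of order m has exactly φ(d) elements of each order d | m, and none otherwise.
26 = 2 · 13 divides 52, and φ(26) = 12.

12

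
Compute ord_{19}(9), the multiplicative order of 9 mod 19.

By Lagrange's theorem, ord_19(9) divides φ(19) = 19 − 1 = 18 = 2 · 3^2.
Divisors of 18: 1, 2, 3, 6, 9, 18.
Check 9^d mod 19 for each divisor in increasing order:
9^1 ≡ 9 (mod 19)
9^2 ≡ 5 (mod 19)
9^3 ≡ 7 (mod 19)
9^6 ≡ 11 (mod 19)
9^9 ≡ 1 (mod 19) ✓
The smallest such exponent is 9, so the order of 9 is 9.

9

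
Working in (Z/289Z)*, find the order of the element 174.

68

By Lagrange's theorem, ord_289(174) divides φ(289) = φ(17^2) = 17·(17−1) = 272 = 2^4 · 17.
Divisors of 272: 1, 2, 4, 8, 16, 17, 34, 68, 136, 272.
Test each divisor d:
174^1 ≡ 174
174^2 ≡ 220
174^4 ≡ 137
174^8 ≡ 273
174^16 ≡ 256
174^17 ≡ 38
174^34 ≡ 288
174^68 ≡ 1
The smallest such exponent is 68, so the order of 174 is 68.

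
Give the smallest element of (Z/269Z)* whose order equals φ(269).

φ(269) = 269 − 1 = 268 = 2^2 · 67.
Test candidates g = 2, 3, … against the prime factors q ∈ {2, 67} of φ(269): g is a generator iff g^(268/q) ≢ 1 for every such q.
g = 2: 2^134 ≡ 268; 2^4 ≡ 16 — none is 1, so 2 is a primitive root.
Hence the least primitive root of 269 is 2.

2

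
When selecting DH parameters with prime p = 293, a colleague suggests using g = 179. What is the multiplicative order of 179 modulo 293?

By Lagrange's theorem, ord_293(179) divides φ(293) = 293 − 1 = 292 = 2^2 · 73.
Divisors of 292: 1, 2, 4, 73, 146, 292.
Evaluate successive powers at the divisors of 292:
179^1 ≡ 179 (mod 293)
179^2 ≡ 104 (mod 293)
179^4 ≡ 268 (mod 293)
179^73 ≡ 155 (mod 293)
179^146 ≡ 292 (mod 293)
179^292 ≡ 1 (mod 293) ✓
So ord_293(179) = 292.

292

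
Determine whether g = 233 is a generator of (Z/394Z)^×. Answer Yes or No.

No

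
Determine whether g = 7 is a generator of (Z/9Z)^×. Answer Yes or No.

No

φ(9) = φ(3^2) = 3·(3−1) = 6 = 2 · 3.
Test 7^(6/q) mod 9 for each prime factor q of 6:
7^3 ≡ 1 (mod 9)  [q = 2: ≡ 1 ✗]
7^2 ≡ 4 (mod 9)  [q = 3: ≢ 1 ✓]
The check at q = 2 fails, so 7 generates a proper subgroup.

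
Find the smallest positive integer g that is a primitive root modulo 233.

3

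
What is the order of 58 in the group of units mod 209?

ord(58) | φ(209) = φ(11·19) = (11−1)·(19−1) = 10·18 = 180 = 2^2 · 3^2 · 5.
Divisors of 180: 1, 2, 3, 4, 5, 6, 9, 10, 12, 15, 18, 20, 30, 36, 45, 60, 90, 180.
Compute 58^d (mod 209) for the divisors d until we hit 1:
58^1 ≡ 58 (mod 209)
58^2 ≡ 20 (mod 209)
58^3 ≡ 115 (mod 209)
58^4 ≡ 191 (mod 209)
58^5 ≡ 1 (mod 209) ✓
So ord_209(58) = 5.

5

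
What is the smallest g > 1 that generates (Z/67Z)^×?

2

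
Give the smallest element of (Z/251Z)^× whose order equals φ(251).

6

φ(251) = 251 − 1 = 250 = 2 · 5^3.
Test candidates g = 2, 3, … against the prime factors q ∈ {2, 5} of φ(251): g is a generator iff g^(250/q) ≢ 1 for every such q.
g = 2: 2^125 ≡ 250; 2^50 ≡ 1 — hits 1, so not a primitive root.
g = 3: 3^125 ≡ 1 — hits 1, so not a primitive root.
g = 4: 4^125 ≡ 1 — hits 1, so not a primitive root.
g = 5: 5^125 ≡ 1 — hits 1, so not a primitive root.
g = 6: 6^125 ≡ 250; 6^50 ≡ 219 — none is 1, so 6 is a primitive root.
The smallest primitive root modulo 251 is 6.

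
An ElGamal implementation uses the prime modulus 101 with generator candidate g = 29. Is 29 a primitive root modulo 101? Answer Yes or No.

φ(101) = 101 − 1 = 100 = 2^2 · 5^2.
Test 29^(100/q) mod 101 for each prime factor q of 100:
29^50 ≡ 100 (mod 101)  [q = 2: ≢ 1 ✓]
29^20 ≡ 95 (mod 101)  [q = 5: ≢ 1 ✓]
None equal 1, so ord_101(29) = 100: 29 is a primitive root.

Yes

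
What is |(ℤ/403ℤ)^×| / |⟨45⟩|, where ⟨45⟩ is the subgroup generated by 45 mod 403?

By Lagrange's theorem, ord_403(45) divides φ(403) = φ(13·31) = (13−1)·(31−1) = 12·30 = 360 = 2^3 · 3^2 · 5.
Divisors of 360: 1, 2, 3, 4, 5, 6, 8, 9, 10, 12, 15, 18, 20, 24, 30, 36, 40, 45, 60, 72, 90, 120, 180, 360.
Compute 45^d (mod 403) for the divisors d until we hit 1:
45^1 ≡ 45
45^2 ≡ 10
45^3 ≡ 47
45^4 ≡ 100
45^5 ≡ 67
45^6 ≡ 194
45^8 ≡ 328
45^9 ≡ 252
45^10 ≡ 56
45^12 ≡ 157
45^15 ≡ 125
45^18 ≡ 233
45^20 ≡ 315
45^24 ≡ 66
45^30 ≡ 311
45^36 ≡ 287
45^40 ≡ 87
45^45 ≡ 187
45^60 ≡ 1
The order of 45 is 60, so the subgroup it generates has 60 elements.
The index is φ(403) / ord(45) = 360 / 60 = 6.

6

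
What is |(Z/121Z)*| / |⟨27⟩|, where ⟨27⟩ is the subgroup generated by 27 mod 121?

By Lagrange's theorem, ord_121(27) divides φ(121) = φ(11^2) = 11·(11−1) = 110 = 2 · 5 · 11.
Divisors of 110: 1, 2, 5, 10, 11, 22, 55, 110.
Evaluate successive powers at the divisors of 110:
27^1 ≡ 27 (mod 121)
27^2 ≡ 3 (mod 121)
27^5 ≡ 1 (mod 121) ✓
Thus |⟨27⟩| = ord(27) = 5.
[(Z/121Z)^× : ⟨27⟩] = 110/5 = 22.

22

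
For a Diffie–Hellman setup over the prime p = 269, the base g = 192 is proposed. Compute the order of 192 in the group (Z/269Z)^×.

268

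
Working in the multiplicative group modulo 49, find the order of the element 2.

21

Since 2 ∈ (Z/49Z)^×, its order divides φ(49) = φ(7^2) = 7·(7−1) = 42 = 2 · 3 · 7.
Divisors of 42: 1, 2, 3, 6, 7, 14, 21, 42.
Check 2^d mod 49 for each divisor in increasing order:
2^1 ≡ 2 (mod 49)
2^2 ≡ 4 (mod 49)
2^3 ≡ 8 (mod 49)
2^6 ≡ 15 (mod 49)
2^7 ≡ 30 (mod 49)
2^14 ≡ 18 (mod 49)
2^21 ≡ 1 (mod 49) ✓
Therefore the multiplicative order of 2 modulo 49 is 21.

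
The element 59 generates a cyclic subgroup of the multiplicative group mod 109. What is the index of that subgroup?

The order of 59 must divide φ(109) = 109 − 1 = 108 = 2^2 · 3^3.
Divisors of 108: 1, 2, 3, 4, 6, 9, 12, 18, 27, 36, 54, 108.
Evaluate successive powers at the divisors of 108:
59^1 ≡ 59
59^2 ≡ 102
59^3 ≡ 23
59^4 ≡ 49
59^6 ≡ 93
59^9 ≡ 68
59^12 ≡ 38
59^18 ≡ 46
59^27 ≡ 76
59^36 ≡ 45
59^54 ≡ 108
59^108 ≡ 1
Thus |⟨59⟩| = ord(59) = 108.
The index is φ(109) / ord(59) = 108 / 108 = 1.

1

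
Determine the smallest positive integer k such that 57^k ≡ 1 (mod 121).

Since 57 ∈ (Z/121Z)^×, its order divides φ(121) = φ(11^2) = 11·(11−1) = 110 = 2 · 5 · 11.
Divisors of 110: 1, 2, 5, 10, 11, 22, 55, 110.
Evaluate successive powers at the divisors of 110:
57^1 ≡ 57 (mod 121)
57^2 ≡ 103 (mod 121)
57^5 ≡ 76 (mod 121)
57^10 ≡ 89 (mod 121)
57^11 ≡ 112 (mod 121)
57^22 ≡ 81 (mod 121)
57^55 ≡ 120 (mod 121)
57^110 ≡ 1 (mod 121) ✓
Hence ord(57) = 110.

110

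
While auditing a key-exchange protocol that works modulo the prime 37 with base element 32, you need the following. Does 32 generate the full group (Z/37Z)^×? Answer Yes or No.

Yes

φ(37) = 37 − 1 = 36 = 2^2 · 3^2.
It suffices to check that the order of 32 is not a proper divisor of 36: compute 32^(36/q) for q ∈ {2, 3}.
32^18 ≡ 36 (mod 37)  [q = 2: ≢ 1 ✓]
32^12 ≡ 10 (mod 37)  [q = 3: ≢ 1 ✓]
All checks pass, so 32 has order 36 and is a primitive root modulo 37.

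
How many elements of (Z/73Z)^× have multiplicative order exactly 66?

0

φ(73) = 73 − 1 = 72 = 2^3 · 3^2.
In a cyclic group of order 72, there are φ(d) elements of order d for each divisor d of 72, and zero for non-divisors.
Since 66 ∤ 72, the count is 0.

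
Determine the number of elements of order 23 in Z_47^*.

22

φ(47) = 47 − 1 = 46 = 2 · 23.
(Z/47Z)^× is cyclic (|G| = 46); a cyclic group of order m has exactly φ(d) elements of each order d | m, and none otherwise.
23 | 46, and φ(23) = 23 − 1 = 22.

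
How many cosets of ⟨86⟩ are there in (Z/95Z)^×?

4

Since 86 ∈ (Z/95Z)^×, its order divides φ(95) = φ(5·19) = (5−1)·(19−1) = 4·18 = 72 = 2^3 · 3^2.
Divisors of 72: 1, 2, 3, 4, 6, 8, 9, 12, 18, 24, 36, 72.
Compute 86^d (mod 95) for the divisors d until we hit 1:
86^1 ≡ 86
86^2 ≡ 81
86^3 ≡ 31
86^4 ≡ 6
86^6 ≡ 11
86^8 ≡ 36
86^9 ≡ 56
86^12 ≡ 26
86^18 ≡ 1
So ord_95(86) = 18, hence |⟨86⟩| = 18.
Index = |(Z/95Z)^×| / |⟨86⟩| = 72 / 18 = 4.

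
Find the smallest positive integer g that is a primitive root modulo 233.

φ(233) = 233 − 1 = 232 = 2^3 · 29.
g is a primitive root iff g^(232/q) ≢ 1 (mod 233) for each prime q ∈ {2, 29}.
g = 2: 2^116 ≡ 1 — hits 1, so not a primitive root.
g = 3: 3^116 ≡ 232; 3^8 ≡ 37 — none is 1, so 3 is a primitive root.
The smallest primitive root modulo 233 is 3.

3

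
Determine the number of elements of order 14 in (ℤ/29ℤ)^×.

6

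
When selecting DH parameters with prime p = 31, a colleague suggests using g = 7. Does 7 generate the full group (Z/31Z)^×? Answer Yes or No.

No

φ(31) = 31 − 1 = 30 = 2 · 3 · 5.
7 is a primitive root mod 31 iff 7^(φ(31)/q) ≢ 1 for every prime q | φ(31), i.e. q ∈ {2, 3, 5}.
7^15 ≡ 1 (mod 31)  [q = 2: ≡ 1 ✗]
7^10 ≡ 25 (mod 31)  [q = 3: ≢ 1 ✓]
7^6 ≡ 4 (mod 31)  [q = 5: ≢ 1 ✓]
7^15 ≡ 1 shows ord(7) | 15, strictly less than φ(31); not a primitive root.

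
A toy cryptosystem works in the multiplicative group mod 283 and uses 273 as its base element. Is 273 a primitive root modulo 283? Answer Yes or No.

φ(283) = 283 − 1 = 282 = 2 · 3 · 47.
It suffices to check that the order of 273 is not a proper divisor of 282: compute 273^(282/q) for q ∈ {2, 3, 47}.
273^141 ≡ 282 (mod 283)  [q = 2: ≢ 1 ✓]
273^94 ≡ 44 (mod 283)  [q = 3: ≢ 1 ✓]
273^6 ≡ 161 (mod 283)  [q = 47: ≢ 1 ✓]
None equal 1, so ord_283(273) = 282: 273 is a primitive root.

Yes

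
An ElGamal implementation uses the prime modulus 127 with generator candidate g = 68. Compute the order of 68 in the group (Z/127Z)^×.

9

ord(68) | φ(127) = 127 − 1 = 126 = 2 · 3^2 · 7.
Divisors of 126: 1, 2, 3, 6, 7, 9, 14, 18, 21, 42, 63, 126.
Check 68^d mod 127 for each divisor in increasing order:
68^1 ≡ 68 (mod 127)
68^2 ≡ 52 (mod 127)
68^3 ≡ 107 (mod 127)
68^6 ≡ 19 (mod 127)
68^7 ≡ 22 (mod 127)
68^9 ≡ 1 (mod 127) ✓
So ord_127(68) = 9.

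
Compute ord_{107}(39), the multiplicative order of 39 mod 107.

53

Since 39 ∈ (Z/107Z)^×, its order divides φ(107) = 107 − 1 = 106 = 2 · 53.
Divisors of 106: 1, 2, 53, 106.
Check 39^d mod 107 for each divisor in increasing order:
39^1 ≡ 39
39^2 ≡ 23
39^53 ≡ 1
Therefore the multiplicative order of 39 modulo 107 is 53.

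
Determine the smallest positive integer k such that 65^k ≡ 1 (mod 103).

102

Since 65 ∈ (Z/103Z)^×, its order divides φ(103) = 103 − 1 = 102 = 2 · 3 · 17.
Divisors of 102: 1, 2, 3, 6, 17, 34, 51, 102.
Evaluate successive powers at the divisors of 102:
65^1 ≡ 65
65^2 ≡ 2
65^3 ≡ 27
65^6 ≡ 8
65^17 ≡ 57
65^34 ≡ 56
65^51 ≡ 102
65^102 ≡ 1
So ord_103(65) = 102.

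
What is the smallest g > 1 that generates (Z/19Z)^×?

2

φ(19) = 19 − 1 = 18 = 2 · 3^2.
Test candidates g = 2, 3, … against the prime factors q ∈ {2, 3} of φ(19): g is a generator iff g^(18/q) ≢ 1 for every such q.
g = 2: 2^9 ≡ 18; 2^6 ≡ 7 — none is 1, so 2 is a primitive root.
Hence the least primitive root of 19 is 2.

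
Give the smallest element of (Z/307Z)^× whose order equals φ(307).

5

φ(307) = 307 − 1 = 306 = 2 · 3^2 · 17.
g is a primitive root iff g^(306/q) ≢ 1 (mod 307) for each prime q ∈ {2, 3, 17}.
g = 2: 2^153 ≡ 306; 2^102 ≡ 1 — hits 1, so not a primitive root.
g = 3: 3^153 ≡ 306; 3^102 ≡ 1 — hits 1, so not a primitive root.
g = 4: 4^153 ≡ 1 — hits 1, so not a primitive root.
g = 5: 5^153 ≡ 306; 5^102 ≡ 289; 5^18 ≡ 81 — none is 1, so 5 is a primitive root.
So 5 is the smallest generator of (Z/307Z)^×.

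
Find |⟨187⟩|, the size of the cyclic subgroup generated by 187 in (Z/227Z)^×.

226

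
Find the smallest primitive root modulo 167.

5

φ(167) = 167 − 1 = 166 = 2 · 83.
Test candidates g = 2, 3, … against the prime factors q ∈ {2, 83} of φ(167): g is a generator iff g^(166/q) ≢ 1 for every such q.
g = 2: 2^83 ≡ 1 — hits 1, so not a primitive root.
g = 3: 3^83 ≡ 1 — hits 1, so not a primitive root.
g = 4: 4^83 ≡ 1 — hits 1, so not a primitive root.
g = 5: 5^83 ≡ 166; 5^2 ≡ 25 — none is 1, so 5 is a primitive root.
So 5 is the smallest generator of (Z/167Z)^×.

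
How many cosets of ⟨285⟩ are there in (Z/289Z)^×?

4

ord(285) | φ(289) = φ(17^2) = 17·(17−1) = 272 = 2^4 · 17.
Divisors of 272: 1, 2, 4, 8, 16, 17, 34, 68, 136, 272.
Compute 285^d (mod 289) for the divisors d until we hit 1:
285^1 ≡ 285 (mod 289)
285^2 ≡ 16 (mod 289)
285^4 ≡ 256 (mod 289)
285^8 ≡ 222 (mod 289)
285^16 ≡ 154 (mod 289)
285^17 ≡ 251 (mod 289)
285^34 ≡ 288 (mod 289)
285^68 ≡ 1 (mod 289) ✓
So ord_289(285) = 68, hence |⟨285⟩| = 68.
Index = |(Z/289Z)^×| / |⟨285⟩| = 272 / 68 = 4.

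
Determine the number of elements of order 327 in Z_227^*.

0

φ(227) = 227 − 1 = 226 = 2 · 113.
(Z/227Z)^× is cyclic (|G| = 226); a cyclic group of order m has exactly φ(d) elements of each order d | m, and none otherwise.
Since 327 ∤ 226, the count is 0.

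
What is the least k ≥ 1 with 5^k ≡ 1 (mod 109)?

27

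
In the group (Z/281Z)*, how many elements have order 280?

φ(281) = 281 − 1 = 280 = 2^3 · 5 · 7.
Since (Z/281Z)^× is cyclic of order 280, the number of elements of order d is φ(d) when d | 280 and 0 otherwise.
280 = 2^3 · 5 · 7 divides 280, and φ(280) = 96.

96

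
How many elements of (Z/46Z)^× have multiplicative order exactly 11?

φ(46) = φ(2)·φ(23) = 1·22 = 22 = 2 · 11.
In a cyclic group of order 22, there are φ(d) elements of order d for each divisor d of 22, and zero for non-divisors.
11 | 22, and φ(11) = 11 − 1 = 10.

10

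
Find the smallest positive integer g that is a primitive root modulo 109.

6

φ(109) = 109 − 1 = 108 = 2^2 · 3^3.
g is a primitive root iff g^(108/q) ≢ 1 (mod 109) for each prime q ∈ {2, 3}.
g = 2: 2^54 ≡ 108; 2^36 ≡ 1 — hits 1, so not a primitive root.
g = 3: 3^54 ≡ 1 — hits 1, so not a primitive root.
g = 4: 4^54 ≡ 1 — hits 1, so not a primitive root.
g = 5: 5^54 ≡ 1 — hits 1, so not a primitive root.
g = 6: 6^54 ≡ 108; 6^36 ≡ 63 — none is 1, so 6 is a primitive root.
Hence the least primitive root of 109 is 6.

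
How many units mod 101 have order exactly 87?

φ(101) = 101 − 1 = 100 = 2^2 · 5^2.
(Z/101Z)^× is cyclic (|G| = 100); a cyclic group of order m has exactly φ(d) elements of each order d | m, and none otherwise.
Here 100 is not a multiple of 87, so there are no elements of order 87.

0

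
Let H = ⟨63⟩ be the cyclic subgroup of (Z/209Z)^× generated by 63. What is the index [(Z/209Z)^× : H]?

2

By Lagrange's theorem, ord_209(63) divides φ(209) = φ(11·19) = (11−1)·(19−1) = 10·18 = 180 = 2^2 · 3^2 · 5.
Divisors of 180: 1, 2, 3, 4, 5, 6, 9, 10, 12, 15, 18, 20, 30, 36, 45, 60, 90, 180.
Check 63^d mod 209 for each divisor in increasing order:
63^1 ≡ 63 (mod 209)
63^2 ≡ 207 (mod 209)
63^3 ≡ 83 (mod 209)
63^4 ≡ 4 (mod 209)
63^5 ≡ 43 (mod 209)
63^6 ≡ 201 (mod 209)
63^9 ≡ 172 (mod 209)
63^10 ≡ 177 (mod 209)
63^12 ≡ 64 (mod 209)
63^15 ≡ 87 (mod 209)
63^18 ≡ 115 (mod 209)
63^20 ≡ 188 (mod 209)
63^30 ≡ 45 (mod 209)
63^36 ≡ 58 (mod 209)
63^45 ≡ 153 (mod 209)
63^60 ≡ 144 (mod 209)
63^90 ≡ 1 (mod 209) ✓
Thus |⟨63⟩| = ord(63) = 90.
[(Z/209Z)^× : ⟨63⟩] = 180/90 = 2.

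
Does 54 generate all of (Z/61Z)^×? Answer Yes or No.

φ(61) = 61 − 1 = 60 = 2^2 · 3 · 5.
Test 54^(60/q) mod 61 for each prime factor q of 60:
54^30 ≡ 60 (mod 61)  [q = 2: ≢ 1 ✓]
54^20 ≡ 47 (mod 61)  [q = 3: ≢ 1 ✓]
54^12 ≡ 34 (mod 61)  [q = 5: ≢ 1 ✓]
Every test exponent gives a nontrivial residue, hence 54 generates the full group.

Yes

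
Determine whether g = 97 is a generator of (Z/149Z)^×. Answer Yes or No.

φ(149) = 149 − 1 = 148 = 2^2 · 37.
It suffices to check that the order of 97 is not a proper divisor of 148: compute 97^(148/q) for q ∈ {2, 37}.
97^74 ≡ 148 (mod 149)  [q = 2: ≢ 1 ✓]
97^4 ≡ 37 (mod 149)  [q = 37: ≢ 1 ✓]
Every test exponent gives a nontrivial residue, hence 97 generates the full group.

Yes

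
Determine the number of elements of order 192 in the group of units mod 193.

64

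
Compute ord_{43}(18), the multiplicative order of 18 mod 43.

Since 18 ∈ (Z/43Z)^×, its order divides φ(43) = 43 − 1 = 42 = 2 · 3 · 7.
Divisors of 42: 1, 2, 3, 6, 7, 14, 21, 42.
Evaluate successive powers at the divisors of 42:
18^1 ≡ 18
18^2 ≡ 23
18^3 ≡ 27
18^6 ≡ 41
18^7 ≡ 7
18^14 ≡ 6
18^21 ≡ 42
18^42 ≡ 1
Therefore the multiplicative order of 18 modulo 43 is 42.

42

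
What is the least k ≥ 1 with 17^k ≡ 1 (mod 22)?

10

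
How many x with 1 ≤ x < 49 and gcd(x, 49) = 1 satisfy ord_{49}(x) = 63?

φ(49) = φ(7^2) = 7·(7−1) = 42 = 2 · 3 · 7.
In a cyclic group of order 42, there are φ(d) elements of order d for each divisor d of 42, and zero for non-divisors.
Here 42 is not a multiple of 63, so there are no elements of order 63.

0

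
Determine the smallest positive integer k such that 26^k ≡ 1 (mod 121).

The order of 26 must divide φ(121) = φ(11^2) = 11·(11−1) = 110 = 2 · 5 · 11.
Divisors of 110: 1, 2, 5, 10, 11, 22, 55, 110.
Compute 26^d (mod 121) for the divisors d until we hit 1:
26^1 ≡ 26 (mod 121)
26^2 ≡ 71 (mod 121)
26^5 ≡ 23 (mod 121)
26^10 ≡ 45 (mod 121)
26^11 ≡ 81 (mod 121)
26^22 ≡ 27 (mod 121)
26^55 ≡ 1 (mod 121) ✓
Therefore the multiplicative order of 26 modulo 121 is 55.

55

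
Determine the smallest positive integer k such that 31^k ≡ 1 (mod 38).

6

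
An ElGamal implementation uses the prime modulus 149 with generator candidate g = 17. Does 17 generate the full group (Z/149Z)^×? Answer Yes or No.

No

φ(149) = 149 − 1 = 148 = 2^2 · 37.
An element g generates (Z/149Z)^× iff g^(148/q) ≢ 1 (mod 149) for each prime q ∈ {2, 37}.
17^74 ≡ 1 (mod 149)  [q = 2: ≡ 1 ✗]
17^4 ≡ 81 (mod 149)  [q = 37: ≢ 1 ✓]
Since 17^74 ≡ 1, the order of 17 divides 74 < 148, so 17 is not a primitive root.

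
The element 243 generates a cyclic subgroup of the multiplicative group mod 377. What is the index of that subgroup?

4

Since 243 ∈ (Z/377Z)^×, its order divides φ(377) = φ(13·29) = (13−1)·(29−1) = 12·28 = 336 = 2^4 · 3 · 7.
Divisors of 336: 1, 2, 3, 4, 6, 7, 8, 12, 14, 16, 21, 24, 28, 42, 48, 56, 84, 112, 168, 336.
Compute 243^d (mod 377) for the divisors d until we hit 1:
243^1 ≡ 243 (mod 377)
243^2 ≡ 237 (mod 377)
243^3 ≡ 287 (mod 377)
243^4 ≡ 373 (mod 377)
243^6 ≡ 183 (mod 377)
243^7 ≡ 360 (mod 377)
243^8 ≡ 16 (mod 377)
243^12 ≡ 313 (mod 377)
243^14 ≡ 289 (mod 377)
243^16 ≡ 256 (mod 377)
243^21 ≡ 365 (mod 377)
243^24 ≡ 326 (mod 377)
243^28 ≡ 204 (mod 377)
243^42 ≡ 144 (mod 377)
243^48 ≡ 339 (mod 377)
243^56 ≡ 146 (mod 377)
243^84 ≡ 1 (mod 377) ✓
The order of 243 is 84, so the subgroup it generates has 84 elements.
[(Z/377Z)^× : ⟨243⟩] = 336/84 = 4.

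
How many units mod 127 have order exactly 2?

1

φ(127) = 127 − 1 = 126 = 2 · 3^2 · 7.
(Z/127Z)^× is cyclic (|G| = 126); a cyclic group of order m has exactly φ(d) elements of each order d | m, and none otherwise.
2 | 126, and φ(2) = 2 − 1 = 1.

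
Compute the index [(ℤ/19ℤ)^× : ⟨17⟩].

2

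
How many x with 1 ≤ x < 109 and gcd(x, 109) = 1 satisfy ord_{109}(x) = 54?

φ(109) = 109 − 1 = 108 = 2^2 · 3^3.
Since (Z/109Z)^× is cyclic of order 108, the number of elements of order d is φ(d) when d | 108 and 0 otherwise.
54 = 2 · 3^3 divides 108, and φ(54) = 18.

18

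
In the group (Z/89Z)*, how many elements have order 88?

φ(89) = 89 − 1 = 88 = 2^3 · 11.
(Z/89Z)^× is cyclic (|G| = 88); a cyclic group of order m has exactly φ(d) elements of each order d | m, and none otherwise.
88 = 2^3 · 11 divides 88, and φ(88) = 40.

40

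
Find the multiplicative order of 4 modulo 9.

ord(4) | φ(9) = φ(3^2) = 3·(3−1) = 6 = 2 · 3.
Divisors of 6: 1, 2, 3, 6.
Test each divisor d:
4^1 ≡ 4 (mod 9)
4^2 ≡ 7 (mod 9)
4^3 ≡ 1 (mod 9) ✓
So ord_9(4) = 3.

3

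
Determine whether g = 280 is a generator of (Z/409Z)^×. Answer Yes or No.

Yes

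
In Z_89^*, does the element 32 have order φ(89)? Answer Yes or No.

No

φ(89) = 89 − 1 = 88 = 2^3 · 11.
An element g generates (Z/89Z)^× iff g^(88/q) ≢ 1 (mod 89) for each prime q ∈ {2, 11}.
32^44 ≡ 1 (mod 89)  [q = 2: ≡ 1 ✗]
32^8 ≡ 39 (mod 89)  [q = 11: ≢ 1 ✓]
32^44 ≡ 1 shows ord(32) | 44, strictly less than φ(89); not a primitive root.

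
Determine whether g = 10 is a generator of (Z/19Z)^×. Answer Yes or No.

φ(19) = 19 − 1 = 18 = 2 · 3^2.
10 is a primitive root mod 19 iff 10^(φ(19)/q) ≢ 1 for every prime q | φ(19), i.e. q ∈ {2, 3}.
10^9 ≡ 18 (mod 19)  [q = 2: ≢ 1 ✓]
10^6 ≡ 11 (mod 19)  [q = 3: ≢ 1 ✓]
All checks pass, so 10 has order 18 and is a primitive root modulo 19.

Yes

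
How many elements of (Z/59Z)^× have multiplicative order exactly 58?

φ(59) = 59 − 1 = 58 = 2 · 29.
Since (Z/59Z)^× is cyclic of order 58, the number of elements of order d is φ(d) when d | 58 and 0 otherwise.
58 = 2 · 29 divides 58, and φ(58) = 28.

28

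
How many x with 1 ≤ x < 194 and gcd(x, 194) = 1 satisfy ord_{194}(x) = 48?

16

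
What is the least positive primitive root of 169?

2

φ(169) = φ(13^2) = 13·(13−1) = 156 = 2^2 · 3 · 13.
g is a primitive root iff g^(156/q) ≢ 1 (mod 169) for each prime q ∈ {2, 3, 13}.
g = 2: 2^78 ≡ 168; 2^52 ≡ 146; 2^12 ≡ 40 — none is 1, so 2 is a primitive root.
Hence the least primitive root of 169 is 2.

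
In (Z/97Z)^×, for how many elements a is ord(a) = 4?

φ(97) = 97 − 1 = 96 = 2^5 · 3.
(Z/97Z)^× is cyclic (|G| = 96); a cyclic group of order m has exactly φ(d) elements of each order d | m, and none otherwise.
4 = 2^2 divides 96, and φ(4) = 2.

2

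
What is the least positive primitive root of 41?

6

φ(41) = 41 − 1 = 40 = 2^3 · 5.
Test candidates g = 2, 3, … against the prime factors q ∈ {2, 5} of φ(41): g is a generator iff g^(40/q) ≢ 1 for every such q.
g = 2: 2^20 ≡ 1 — hits 1, so not a primitive root.
g = 3: 3^20 ≡ 40; 3^8 ≡ 1 — hits 1, so not a primitive root.
g = 4: 4^20 ≡ 1 — hits 1, so not a primitive root.
g = 5: 5^20 ≡ 1 — hits 1, so not a primitive root.
g = 6: 6^20 ≡ 40; 6^8 ≡ 10 — none is 1, so 6 is a primitive root.
The smallest primitive root modulo 41 is 6.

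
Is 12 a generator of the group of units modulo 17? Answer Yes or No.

Yes

φ(17) = 17 − 1 = 16 = 2^4.
An element g generates (Z/17Z)^× iff g^(16/q) ≢ 1 (mod 17) for each prime q ∈ {2}.
12^8 ≡ 16 (mod 17)  [q = 2: ≢ 1 ✓]
Every test exponent gives a nontrivial residue, hence 12 generates the full group.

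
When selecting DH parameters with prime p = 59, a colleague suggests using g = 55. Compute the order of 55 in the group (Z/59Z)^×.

58

ord(55) | φ(59) = 59 − 1 = 58 = 2 · 29.
Divisors of 58: 1, 2, 29, 58.
Test each divisor d:
55^1 ≡ 55 (mod 59)
55^2 ≡ 16 (mod 59)
55^29 ≡ 58 (mod 59)
55^58 ≡ 1 (mod 59) ✓
The smallest such exponent is 58, so the order of 55 is 58.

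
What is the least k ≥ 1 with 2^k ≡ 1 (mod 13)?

ord(2) | φ(13) = 13 − 1 = 12 = 2^2 · 3.
Divisors of 12: 1, 2, 3, 4, 6, 12.
Evaluate successive powers at the divisors of 12:
2^1 ≡ 2 (mod 13)
2^2 ≡ 4 (mod 13)
2^3 ≡ 8 (mod 13)
2^4 ≡ 3 (mod 13)
2^6 ≡ 12 (mod 13)
2^12 ≡ 1 (mod 13) ✓
The smallest such exponent is 12, so the order of 2 is 12.

12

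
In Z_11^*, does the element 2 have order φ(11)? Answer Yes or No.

Yes

φ(11) = 11 − 1 = 10 = 2 · 5.
An element g generates (Z/11Z)^× iff g^(10/q) ≢ 1 (mod 11) for each prime q ∈ {2, 5}.
2^5 ≡ 10 (mod 11)  [q = 2: ≢ 1 ✓]
2^2 ≡ 4 (mod 11)  [q = 5: ≢ 1 ✓]
None equal 1, so ord_11(2) = 10: 2 is a primitive root.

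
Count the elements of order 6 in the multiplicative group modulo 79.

φ(79) = 79 − 1 = 78 = 2 · 3 · 13.
In a cyclic group of order 78, there are φ(d) elements of order d for each divisor d of 78, and zero for non-divisors.
6 = 2 · 3 divides 78, and φ(6) = 2.

2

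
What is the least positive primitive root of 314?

5

φ(314) = φ(2)·φ(157) = 1·156 = 156 = 2^2 · 3 · 13.
Test candidates g = 2, 3, … against the prime factors q ∈ {2, 3, 13} of φ(314): g is a generator iff g^(156/q) ≢ 1 for every such q.
g = 2: gcd(2, 314) = 2 > 1, not a unit — skip.
g = 3: 3^78 ≡ 1 — hits 1, so not a primitive root.
g = 4: gcd(4, 314) = 2 > 1, not a unit — skip.
g = 5: 5^78 ≡ 313; 5^52 ≡ 169; 5^12 ≡ 287 — none is 1, so 5 is a primitive root.
Hence the least primitive root of 314 is 5.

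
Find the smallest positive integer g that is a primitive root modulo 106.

φ(106) = φ(2)·φ(53) = 1·52 = 52 = 2^2 · 13.
g is a primitive root iff g^(52/q) ≢ 1 (mod 106) for each prime q ∈ {2, 13}.
g = 2: gcd(2, 106) = 2 > 1, not a unit — skip.
g = 3: 3^26 ≡ 105; 3^4 ≡ 81 — none is 1, so 3 is a primitive root.
The smallest primitive root modulo 106 is 3.

3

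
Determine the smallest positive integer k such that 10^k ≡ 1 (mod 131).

By Lagrange's theorem, ord_131(10) divides φ(131) = 131 − 1 = 130 = 2 · 5 · 13.
Divisors of 130: 1, 2, 5, 10, 13, 26, 65, 130.
Compute 10^d (mod 131) for the divisors d until we hit 1:
10^1 ≡ 10 (mod 131)
10^2 ≡ 100 (mod 131)
10^5 ≡ 47 (mod 131)
10^10 ≡ 113 (mod 131)
10^13 ≡ 78 (mod 131)
10^26 ≡ 58 (mod 131)
10^65 ≡ 130 (mod 131)
10^130 ≡ 1 (mod 131) ✓
The smallest such exponent is 130, so the order of 10 is 130.

130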